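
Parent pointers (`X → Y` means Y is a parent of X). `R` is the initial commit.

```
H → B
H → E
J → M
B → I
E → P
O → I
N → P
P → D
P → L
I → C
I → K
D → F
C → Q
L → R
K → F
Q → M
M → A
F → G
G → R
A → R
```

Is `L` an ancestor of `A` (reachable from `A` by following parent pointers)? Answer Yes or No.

No

Ancestors of A: {A, R}.
L is not in that set, so it is not an ancestor of A.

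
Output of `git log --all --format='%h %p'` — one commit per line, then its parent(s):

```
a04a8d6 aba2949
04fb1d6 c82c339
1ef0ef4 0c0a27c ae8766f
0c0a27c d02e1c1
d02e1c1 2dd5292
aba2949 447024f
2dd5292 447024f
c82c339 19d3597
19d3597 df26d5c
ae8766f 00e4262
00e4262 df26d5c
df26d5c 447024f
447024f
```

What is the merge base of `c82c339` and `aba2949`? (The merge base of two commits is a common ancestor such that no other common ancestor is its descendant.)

Ancestors of c82c339: {19d3597, 447024f, c82c339, df26d5c}.
Ancestors of aba2949: {447024f, aba2949}.
Common ancestors: {447024f}.
The only common ancestor is 447024f, so it is the merge base.

447024f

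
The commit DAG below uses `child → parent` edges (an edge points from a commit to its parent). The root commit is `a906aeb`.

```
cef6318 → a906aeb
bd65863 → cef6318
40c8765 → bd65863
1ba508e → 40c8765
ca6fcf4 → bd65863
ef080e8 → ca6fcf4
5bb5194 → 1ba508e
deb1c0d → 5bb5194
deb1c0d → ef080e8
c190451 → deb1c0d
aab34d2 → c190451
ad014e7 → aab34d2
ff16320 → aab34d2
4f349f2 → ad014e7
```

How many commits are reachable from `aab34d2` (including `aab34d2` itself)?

Walking parent pointers from aab34d2: reachable set = {1ba508e, 40c8765, 5bb5194, a906aeb, aab34d2, bd65863, c190451, ca6fcf4, cef6318, deb1c0d, ef080e8}.
That is 11 commits.

11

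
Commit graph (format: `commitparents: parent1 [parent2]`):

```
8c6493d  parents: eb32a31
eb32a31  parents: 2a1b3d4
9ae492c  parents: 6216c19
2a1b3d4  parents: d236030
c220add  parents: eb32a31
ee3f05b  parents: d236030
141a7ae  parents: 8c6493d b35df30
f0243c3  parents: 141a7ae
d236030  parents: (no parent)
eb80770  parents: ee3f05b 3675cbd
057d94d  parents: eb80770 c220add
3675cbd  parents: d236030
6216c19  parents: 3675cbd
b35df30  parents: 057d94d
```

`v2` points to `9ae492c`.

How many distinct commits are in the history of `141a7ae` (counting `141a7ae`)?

11

Walking parent pointers from 141a7ae: reachable set = {057d94d, 141a7ae, 2a1b3d4, 3675cbd, 8c6493d, b35df30, c220add, d236030, eb32a31, eb80770, ee3f05b}.
That is 11 commits.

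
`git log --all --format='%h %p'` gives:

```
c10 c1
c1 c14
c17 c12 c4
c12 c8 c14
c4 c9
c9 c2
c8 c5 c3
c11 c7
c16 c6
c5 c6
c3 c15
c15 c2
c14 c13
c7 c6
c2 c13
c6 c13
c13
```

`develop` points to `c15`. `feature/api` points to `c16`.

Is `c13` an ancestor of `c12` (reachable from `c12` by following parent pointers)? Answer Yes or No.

Ancestors of c12 (commits reachable by following parents): {c12, c13, c14, c15, c2, c3, c5, c6, c8}.
c13 is in that set, so it is an ancestor of c12.

Yes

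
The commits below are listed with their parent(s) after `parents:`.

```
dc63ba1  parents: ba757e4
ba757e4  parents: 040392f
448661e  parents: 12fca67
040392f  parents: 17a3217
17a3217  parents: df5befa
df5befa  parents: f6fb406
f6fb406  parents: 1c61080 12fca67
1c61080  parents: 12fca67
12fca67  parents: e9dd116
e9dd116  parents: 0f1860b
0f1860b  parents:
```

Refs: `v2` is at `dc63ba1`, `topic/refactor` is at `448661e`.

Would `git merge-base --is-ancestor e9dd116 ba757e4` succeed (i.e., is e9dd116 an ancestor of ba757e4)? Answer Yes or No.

Ancestors of ba757e4 (commits reachable by following parents): {040392f, 0f1860b, 12fca67, 17a3217, 1c61080, ba757e4, df5befa, e9dd116, f6fb406}.
e9dd116 is in that set, so it is an ancestor of ba757e4.

Yes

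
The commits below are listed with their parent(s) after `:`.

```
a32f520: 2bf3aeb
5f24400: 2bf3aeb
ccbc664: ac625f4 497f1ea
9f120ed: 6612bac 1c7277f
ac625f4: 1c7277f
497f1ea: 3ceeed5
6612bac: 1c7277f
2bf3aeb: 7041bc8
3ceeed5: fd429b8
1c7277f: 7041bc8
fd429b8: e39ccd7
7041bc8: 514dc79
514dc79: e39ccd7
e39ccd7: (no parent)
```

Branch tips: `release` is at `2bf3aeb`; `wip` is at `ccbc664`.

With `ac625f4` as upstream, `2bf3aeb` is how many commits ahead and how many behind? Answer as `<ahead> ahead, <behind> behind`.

1 ahead, 2 behind

Reachable from 2bf3aeb: {2bf3aeb, 514dc79, 7041bc8, e39ccd7}.
Reachable from ac625f4: {1c7277f, 514dc79, 7041bc8, ac625f4, e39ccd7}.
Only in 2bf3aeb's history (ahead): {2bf3aeb} — 1.
Only in ac625f4's history (behind): {1c7277f, ac625f4} — 2.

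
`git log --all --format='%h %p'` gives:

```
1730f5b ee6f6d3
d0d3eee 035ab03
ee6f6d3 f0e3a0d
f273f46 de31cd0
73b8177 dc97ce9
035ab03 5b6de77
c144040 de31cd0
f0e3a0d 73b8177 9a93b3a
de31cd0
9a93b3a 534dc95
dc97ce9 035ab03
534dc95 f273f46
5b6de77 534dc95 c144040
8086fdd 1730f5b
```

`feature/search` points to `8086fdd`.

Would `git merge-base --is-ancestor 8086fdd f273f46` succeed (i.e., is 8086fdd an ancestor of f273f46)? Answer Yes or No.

No

Ancestors of f273f46: {de31cd0, f273f46}.
8086fdd is not in that set, so it is not an ancestor of f273f46.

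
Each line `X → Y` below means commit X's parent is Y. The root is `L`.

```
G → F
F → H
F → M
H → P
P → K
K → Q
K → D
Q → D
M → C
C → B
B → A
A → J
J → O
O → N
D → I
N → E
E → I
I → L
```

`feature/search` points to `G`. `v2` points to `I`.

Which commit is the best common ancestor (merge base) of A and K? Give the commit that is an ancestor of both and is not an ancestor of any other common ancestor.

I

Ancestors of A: {A, E, I, J, L, N, O}.
Ancestors of K: {D, I, K, L, Q}.
Common ancestors: {I, L}.
Among these, I is not an ancestor of any other common ancestor — it is the merge base.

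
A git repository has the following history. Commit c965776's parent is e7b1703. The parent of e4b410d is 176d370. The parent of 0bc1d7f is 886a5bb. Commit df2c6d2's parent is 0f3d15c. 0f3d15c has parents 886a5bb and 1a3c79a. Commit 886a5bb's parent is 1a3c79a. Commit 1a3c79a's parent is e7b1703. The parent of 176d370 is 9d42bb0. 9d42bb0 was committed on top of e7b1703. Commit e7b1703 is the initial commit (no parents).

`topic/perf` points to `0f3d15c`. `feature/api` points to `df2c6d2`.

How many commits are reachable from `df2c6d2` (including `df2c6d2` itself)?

Walking parent pointers from df2c6d2: reachable set = {0f3d15c, 1a3c79a, 886a5bb, df2c6d2, e7b1703}.
That is 5 commits.

5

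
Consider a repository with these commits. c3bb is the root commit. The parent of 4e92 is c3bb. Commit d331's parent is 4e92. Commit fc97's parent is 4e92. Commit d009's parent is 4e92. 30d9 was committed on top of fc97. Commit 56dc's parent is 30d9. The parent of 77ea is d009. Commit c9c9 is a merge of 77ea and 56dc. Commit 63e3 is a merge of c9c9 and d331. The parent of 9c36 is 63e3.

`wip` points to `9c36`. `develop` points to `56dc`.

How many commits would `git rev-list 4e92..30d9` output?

Reachable from 30d9: {30d9, 4e92, c3bb, fc97}.
Reachable from 4e92: {4e92, c3bb}.
In 30d9's history but not 4e92's: {30d9, fc97} — 2 commits.

2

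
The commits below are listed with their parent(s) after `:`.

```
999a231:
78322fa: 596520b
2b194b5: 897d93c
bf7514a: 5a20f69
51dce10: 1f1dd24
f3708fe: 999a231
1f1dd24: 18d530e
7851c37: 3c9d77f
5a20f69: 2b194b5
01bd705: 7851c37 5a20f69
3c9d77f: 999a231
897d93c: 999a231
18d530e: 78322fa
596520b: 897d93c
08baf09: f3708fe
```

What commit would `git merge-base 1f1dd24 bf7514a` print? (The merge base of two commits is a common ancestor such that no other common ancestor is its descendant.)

897d93c

Ancestors of 1f1dd24: {18d530e, 1f1dd24, 596520b, 78322fa, 897d93c, 999a231}.
Ancestors of bf7514a: {2b194b5, 5a20f69, 897d93c, 999a231, bf7514a}.
Common ancestors: {897d93c, 999a231}.
Among these, 897d93c is not an ancestor of any other common ancestor — it is the merge base.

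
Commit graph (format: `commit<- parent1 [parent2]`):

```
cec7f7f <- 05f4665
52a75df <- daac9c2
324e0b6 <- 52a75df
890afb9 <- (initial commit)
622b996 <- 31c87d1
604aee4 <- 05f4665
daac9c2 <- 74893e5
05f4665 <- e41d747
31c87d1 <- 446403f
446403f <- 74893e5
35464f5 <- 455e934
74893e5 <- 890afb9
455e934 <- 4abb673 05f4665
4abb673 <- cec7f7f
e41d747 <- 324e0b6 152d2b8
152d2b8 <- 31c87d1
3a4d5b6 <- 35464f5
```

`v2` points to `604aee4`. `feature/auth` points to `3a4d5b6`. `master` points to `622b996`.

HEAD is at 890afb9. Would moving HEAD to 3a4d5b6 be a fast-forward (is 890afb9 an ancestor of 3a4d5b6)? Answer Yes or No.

Yes

A fast-forward from 890afb9 to 3a4d5b6 is possible iff 890afb9 is an ancestor of 3a4d5b6.
Ancestors of 3a4d5b6: {05f4665, 152d2b8, 31c87d1, 324e0b6, 35464f5, 3a4d5b6, 446403f, 455e934, 4abb673, 52a75df, 74893e5, 890afb9, cec7f7f, daac9c2, e41d747}.
890afb9 is among them, so fast-forward is possible.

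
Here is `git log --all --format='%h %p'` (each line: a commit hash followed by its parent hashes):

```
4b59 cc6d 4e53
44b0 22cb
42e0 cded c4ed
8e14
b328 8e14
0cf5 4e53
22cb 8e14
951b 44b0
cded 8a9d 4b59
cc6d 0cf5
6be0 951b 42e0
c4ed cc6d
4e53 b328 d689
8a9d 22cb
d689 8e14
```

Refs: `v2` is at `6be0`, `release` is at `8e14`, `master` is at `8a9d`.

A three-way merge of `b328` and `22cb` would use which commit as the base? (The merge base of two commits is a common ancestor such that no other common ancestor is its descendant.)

8e14

Ancestors of b328: {8e14, b328}.
Ancestors of 22cb: {22cb, 8e14}.
Common ancestors: {8e14}.
The only common ancestor is 8e14, so it is the merge base.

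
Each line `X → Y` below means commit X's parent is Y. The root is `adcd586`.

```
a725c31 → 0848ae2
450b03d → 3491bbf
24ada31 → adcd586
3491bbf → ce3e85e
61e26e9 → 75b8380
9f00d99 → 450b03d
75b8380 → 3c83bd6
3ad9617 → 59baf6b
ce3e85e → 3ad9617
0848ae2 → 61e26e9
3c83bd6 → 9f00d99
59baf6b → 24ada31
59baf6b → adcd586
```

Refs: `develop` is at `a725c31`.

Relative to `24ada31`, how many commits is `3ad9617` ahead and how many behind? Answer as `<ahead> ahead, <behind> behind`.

Reachable from 3ad9617: {24ada31, 3ad9617, 59baf6b, adcd586}.
Reachable from 24ada31: {24ada31, adcd586}.
Only in 3ad9617's history (ahead): {3ad9617, 59baf6b} — 2.
Only in 24ada31's history (behind): {} — 0.

2 ahead, 0 behind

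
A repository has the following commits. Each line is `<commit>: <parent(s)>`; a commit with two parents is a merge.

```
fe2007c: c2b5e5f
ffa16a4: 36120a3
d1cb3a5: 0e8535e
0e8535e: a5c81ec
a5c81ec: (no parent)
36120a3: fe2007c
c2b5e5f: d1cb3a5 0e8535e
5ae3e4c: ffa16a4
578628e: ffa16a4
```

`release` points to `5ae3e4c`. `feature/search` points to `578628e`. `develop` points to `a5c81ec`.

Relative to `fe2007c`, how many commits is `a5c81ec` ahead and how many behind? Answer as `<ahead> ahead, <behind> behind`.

Reachable from a5c81ec: {a5c81ec}.
Reachable from fe2007c: {0e8535e, a5c81ec, c2b5e5f, d1cb3a5, fe2007c}.
Only in a5c81ec's history (ahead): {} — 0.
Only in fe2007c's history (behind): {0e8535e, c2b5e5f, d1cb3a5, fe2007c} — 4.

0 ahead, 4 behind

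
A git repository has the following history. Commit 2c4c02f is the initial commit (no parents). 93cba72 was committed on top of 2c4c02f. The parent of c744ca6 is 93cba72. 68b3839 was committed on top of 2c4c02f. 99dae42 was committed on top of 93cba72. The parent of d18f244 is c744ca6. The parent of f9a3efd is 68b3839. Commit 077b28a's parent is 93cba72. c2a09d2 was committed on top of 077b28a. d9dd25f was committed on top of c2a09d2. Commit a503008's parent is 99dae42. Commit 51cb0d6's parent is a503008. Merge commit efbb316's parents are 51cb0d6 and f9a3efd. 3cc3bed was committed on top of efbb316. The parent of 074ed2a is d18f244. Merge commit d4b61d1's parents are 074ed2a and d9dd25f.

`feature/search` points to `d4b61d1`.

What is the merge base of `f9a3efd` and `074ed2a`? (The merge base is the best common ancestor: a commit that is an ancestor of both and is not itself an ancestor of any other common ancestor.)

Ancestors of f9a3efd: {2c4c02f, 68b3839, f9a3efd}.
Ancestors of 074ed2a: {074ed2a, 2c4c02f, 93cba72, c744ca6, d18f244}.
Common ancestors: {2c4c02f}.
The only common ancestor is 2c4c02f, so it is the merge base.

2c4c02f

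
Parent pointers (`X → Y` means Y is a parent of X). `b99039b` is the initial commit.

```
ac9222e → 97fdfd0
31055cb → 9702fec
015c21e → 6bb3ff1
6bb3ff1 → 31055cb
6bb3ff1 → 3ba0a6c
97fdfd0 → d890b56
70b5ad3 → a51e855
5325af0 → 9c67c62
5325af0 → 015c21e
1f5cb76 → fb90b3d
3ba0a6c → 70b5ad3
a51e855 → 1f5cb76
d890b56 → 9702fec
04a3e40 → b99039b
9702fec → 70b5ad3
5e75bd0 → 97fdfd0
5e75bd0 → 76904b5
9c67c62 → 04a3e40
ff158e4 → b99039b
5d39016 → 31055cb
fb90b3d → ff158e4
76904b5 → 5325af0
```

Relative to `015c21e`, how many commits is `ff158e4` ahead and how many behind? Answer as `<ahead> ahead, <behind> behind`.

Reachable from ff158e4: {b99039b, ff158e4}.
Reachable from 015c21e: {015c21e, 1f5cb76, 31055cb, 3ba0a6c, 6bb3ff1, 70b5ad3, 9702fec, a51e855, b99039b, fb90b3d, ff158e4}.
Only in ff158e4's history (ahead): {} — 0.
Only in 015c21e's history (behind): {015c21e, 1f5cb76, 31055cb, 3ba0a6c, 6bb3ff1, 70b5ad3, 9702fec, a51e855, fb90b3d} — 9.

0 ahead, 9 behind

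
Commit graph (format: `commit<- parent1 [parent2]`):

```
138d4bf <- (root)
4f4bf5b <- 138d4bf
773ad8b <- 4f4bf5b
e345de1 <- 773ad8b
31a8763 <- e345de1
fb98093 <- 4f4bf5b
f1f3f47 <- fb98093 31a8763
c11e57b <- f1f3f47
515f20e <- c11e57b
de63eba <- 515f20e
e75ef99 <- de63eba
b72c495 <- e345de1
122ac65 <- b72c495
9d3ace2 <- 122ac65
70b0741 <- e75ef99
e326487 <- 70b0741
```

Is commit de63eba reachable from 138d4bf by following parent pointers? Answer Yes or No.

No

Ancestors of 138d4bf: {138d4bf}.
de63eba is not in that set, so it is not an ancestor of 138d4bf.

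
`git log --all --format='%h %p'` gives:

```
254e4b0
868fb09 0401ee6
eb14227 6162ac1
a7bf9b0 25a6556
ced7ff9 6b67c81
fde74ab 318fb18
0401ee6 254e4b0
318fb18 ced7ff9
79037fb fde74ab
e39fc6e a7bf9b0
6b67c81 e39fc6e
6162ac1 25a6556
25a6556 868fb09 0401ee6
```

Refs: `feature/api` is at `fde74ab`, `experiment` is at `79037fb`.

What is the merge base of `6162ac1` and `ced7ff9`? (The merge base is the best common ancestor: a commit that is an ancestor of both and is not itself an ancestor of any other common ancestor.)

25a6556

Ancestors of 6162ac1: {0401ee6, 254e4b0, 25a6556, 6162ac1, 868fb09}.
Ancestors of ced7ff9: {0401ee6, 254e4b0, 25a6556, 6b67c81, 868fb09, a7bf9b0, ced7ff9, e39fc6e}.
Common ancestors: {0401ee6, 254e4b0, 25a6556, 868fb09}.
Among these, 25a6556 is not an ancestor of any other common ancestor — it is the merge base.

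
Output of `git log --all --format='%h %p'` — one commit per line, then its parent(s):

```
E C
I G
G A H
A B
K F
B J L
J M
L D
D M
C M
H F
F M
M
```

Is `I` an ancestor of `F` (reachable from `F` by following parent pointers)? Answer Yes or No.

Ancestors of F: {F, M}.
I is not in that set, so it is not an ancestor of F.

No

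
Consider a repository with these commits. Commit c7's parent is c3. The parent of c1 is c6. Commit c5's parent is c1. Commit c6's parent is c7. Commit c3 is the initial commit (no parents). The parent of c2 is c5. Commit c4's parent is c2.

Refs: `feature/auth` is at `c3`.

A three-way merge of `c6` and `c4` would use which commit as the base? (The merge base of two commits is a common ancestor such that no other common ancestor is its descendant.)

c6

Ancestors of c6: {c3, c6, c7}.
Ancestors of c4: {c1, c2, c3, c4, c5, c6, c7}.
Common ancestors: {c3, c6, c7}.
Among these, c6 is not an ancestor of any other common ancestor — it is the merge base.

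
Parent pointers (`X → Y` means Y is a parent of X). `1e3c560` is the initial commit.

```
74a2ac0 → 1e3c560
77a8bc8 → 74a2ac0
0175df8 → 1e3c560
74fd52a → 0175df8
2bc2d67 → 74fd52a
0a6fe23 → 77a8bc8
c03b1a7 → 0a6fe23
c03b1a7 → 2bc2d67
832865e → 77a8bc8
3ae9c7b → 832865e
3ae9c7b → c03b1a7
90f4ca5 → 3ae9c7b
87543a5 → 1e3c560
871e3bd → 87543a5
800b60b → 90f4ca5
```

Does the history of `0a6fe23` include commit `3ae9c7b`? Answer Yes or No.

No

Ancestors of 0a6fe23: {0a6fe23, 1e3c560, 74a2ac0, 77a8bc8}.
3ae9c7b is not in that set, so it is not an ancestor of 0a6fe23.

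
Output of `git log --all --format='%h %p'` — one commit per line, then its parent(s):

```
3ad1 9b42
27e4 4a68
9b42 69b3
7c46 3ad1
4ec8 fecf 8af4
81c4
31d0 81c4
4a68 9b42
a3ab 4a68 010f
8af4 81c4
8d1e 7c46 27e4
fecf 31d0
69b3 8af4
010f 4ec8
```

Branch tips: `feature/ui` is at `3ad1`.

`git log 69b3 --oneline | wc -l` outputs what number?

Walking parent pointers from 69b3: reachable set = {69b3, 81c4, 8af4}.
That is 3 commits.

3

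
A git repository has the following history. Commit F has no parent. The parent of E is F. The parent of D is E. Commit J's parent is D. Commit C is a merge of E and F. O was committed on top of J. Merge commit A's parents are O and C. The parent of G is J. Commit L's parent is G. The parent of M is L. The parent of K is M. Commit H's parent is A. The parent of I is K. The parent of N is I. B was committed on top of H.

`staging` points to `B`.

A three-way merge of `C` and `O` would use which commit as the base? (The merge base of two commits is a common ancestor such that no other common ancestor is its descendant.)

E

Ancestors of C: {C, E, F}.
Ancestors of O: {D, E, F, J, O}.
Common ancestors: {E, F}.
Among these, E is not an ancestor of any other common ancestor — it is the merge base.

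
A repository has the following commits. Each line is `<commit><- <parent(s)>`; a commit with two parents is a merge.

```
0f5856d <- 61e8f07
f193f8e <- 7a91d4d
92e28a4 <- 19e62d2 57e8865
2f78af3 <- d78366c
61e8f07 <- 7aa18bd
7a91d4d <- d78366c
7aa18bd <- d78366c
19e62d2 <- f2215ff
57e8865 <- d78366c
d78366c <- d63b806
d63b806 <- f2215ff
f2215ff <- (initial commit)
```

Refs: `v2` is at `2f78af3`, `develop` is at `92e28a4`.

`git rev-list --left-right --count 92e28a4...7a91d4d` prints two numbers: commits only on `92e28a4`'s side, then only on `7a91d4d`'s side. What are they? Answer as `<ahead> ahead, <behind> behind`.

3 ahead, 1 behind

Reachable from 92e28a4: {19e62d2, 57e8865, 92e28a4, d63b806, d78366c, f2215ff}.
Reachable from 7a91d4d: {7a91d4d, d63b806, d78366c, f2215ff}.
Only in 92e28a4's history (ahead): {19e62d2, 57e8865, 92e28a4} — 3.
Only in 7a91d4d's history (behind): {7a91d4d} — 1.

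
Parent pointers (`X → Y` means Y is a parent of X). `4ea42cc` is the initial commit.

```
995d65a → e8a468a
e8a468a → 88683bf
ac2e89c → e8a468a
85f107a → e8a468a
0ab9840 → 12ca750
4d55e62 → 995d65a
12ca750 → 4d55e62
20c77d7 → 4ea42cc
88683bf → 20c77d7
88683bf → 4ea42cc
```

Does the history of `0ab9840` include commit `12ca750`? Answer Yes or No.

Yes

Ancestors of 0ab9840 (commits reachable by following parents): {0ab9840, 12ca750, 20c77d7, 4d55e62, 4ea42cc, 88683bf, 995d65a, e8a468a}.
12ca750 is in that set, so it is an ancestor of 0ab9840.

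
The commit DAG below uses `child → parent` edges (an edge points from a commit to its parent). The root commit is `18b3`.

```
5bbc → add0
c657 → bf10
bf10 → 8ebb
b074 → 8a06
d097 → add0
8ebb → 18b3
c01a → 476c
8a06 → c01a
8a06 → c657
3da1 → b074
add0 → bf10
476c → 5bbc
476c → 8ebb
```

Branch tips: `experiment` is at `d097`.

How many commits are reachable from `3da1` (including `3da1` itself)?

11

Walking parent pointers from 3da1: reachable set = {18b3, 3da1, 476c, 5bbc, 8a06, 8ebb, add0, b074, bf10, c01a, c657}.
That is 11 commits.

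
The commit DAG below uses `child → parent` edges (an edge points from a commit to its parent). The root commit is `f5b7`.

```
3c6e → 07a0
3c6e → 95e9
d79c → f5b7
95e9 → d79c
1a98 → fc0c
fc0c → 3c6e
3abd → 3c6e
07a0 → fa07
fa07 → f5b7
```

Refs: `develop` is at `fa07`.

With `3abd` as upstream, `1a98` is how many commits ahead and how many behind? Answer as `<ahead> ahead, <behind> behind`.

2 ahead, 1 behind

Reachable from 1a98: {07a0, 1a98, 3c6e, 95e9, d79c, f5b7, fa07, fc0c}.
Reachable from 3abd: {07a0, 3abd, 3c6e, 95e9, d79c, f5b7, fa07}.
Only in 1a98's history (ahead): {1a98, fc0c} — 2.
Only in 3abd's history (behind): {3abd} — 1.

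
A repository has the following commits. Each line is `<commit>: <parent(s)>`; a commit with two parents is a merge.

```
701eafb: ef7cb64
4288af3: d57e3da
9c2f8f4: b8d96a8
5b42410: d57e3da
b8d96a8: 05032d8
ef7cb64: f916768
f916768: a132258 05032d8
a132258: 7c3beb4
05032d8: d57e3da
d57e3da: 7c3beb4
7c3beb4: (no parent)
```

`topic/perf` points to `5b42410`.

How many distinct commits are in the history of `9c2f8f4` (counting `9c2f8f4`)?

Walking parent pointers from 9c2f8f4: reachable set = {05032d8, 7c3beb4, 9c2f8f4, b8d96a8, d57e3da}.
That is 5 commits.

5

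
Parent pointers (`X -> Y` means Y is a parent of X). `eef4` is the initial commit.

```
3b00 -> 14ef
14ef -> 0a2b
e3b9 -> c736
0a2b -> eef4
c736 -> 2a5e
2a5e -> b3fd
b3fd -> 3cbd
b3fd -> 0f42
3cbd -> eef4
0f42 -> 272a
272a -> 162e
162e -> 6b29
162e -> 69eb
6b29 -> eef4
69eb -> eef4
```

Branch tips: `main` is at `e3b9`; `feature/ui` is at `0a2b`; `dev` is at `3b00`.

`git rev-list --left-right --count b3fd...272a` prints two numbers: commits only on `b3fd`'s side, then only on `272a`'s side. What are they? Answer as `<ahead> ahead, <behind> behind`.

Reachable from b3fd: {0f42, 162e, 272a, 3cbd, 69eb, 6b29, b3fd, eef4}.
Reachable from 272a: {162e, 272a, 69eb, 6b29, eef4}.
Only in b3fd's history (ahead): {0f42, 3cbd, b3fd} — 3.
Only in 272a's history (behind): {} — 0.

3 ahead, 0 behind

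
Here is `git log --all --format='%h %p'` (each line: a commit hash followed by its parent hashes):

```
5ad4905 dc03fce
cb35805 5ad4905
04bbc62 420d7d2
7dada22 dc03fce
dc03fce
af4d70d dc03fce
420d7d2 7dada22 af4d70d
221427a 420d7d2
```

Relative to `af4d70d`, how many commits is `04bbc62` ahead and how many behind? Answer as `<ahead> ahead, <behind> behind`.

Reachable from 04bbc62: {04bbc62, 420d7d2, 7dada22, af4d70d, dc03fce}.
Reachable from af4d70d: {af4d70d, dc03fce}.
Only in 04bbc62's history (ahead): {04bbc62, 420d7d2, 7dada22} — 3.
Only in af4d70d's history (behind): {} — 0.

3 ahead, 0 behind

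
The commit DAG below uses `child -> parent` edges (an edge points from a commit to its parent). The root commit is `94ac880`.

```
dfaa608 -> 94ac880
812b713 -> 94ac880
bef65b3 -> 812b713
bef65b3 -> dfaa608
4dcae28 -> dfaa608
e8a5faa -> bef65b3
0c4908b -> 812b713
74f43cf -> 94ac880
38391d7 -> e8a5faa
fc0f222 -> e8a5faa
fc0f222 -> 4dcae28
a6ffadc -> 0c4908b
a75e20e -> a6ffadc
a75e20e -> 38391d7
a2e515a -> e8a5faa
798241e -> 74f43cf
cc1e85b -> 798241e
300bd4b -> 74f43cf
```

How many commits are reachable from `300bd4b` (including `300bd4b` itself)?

Walking parent pointers from 300bd4b: reachable set = {300bd4b, 74f43cf, 94ac880}.
That is 3 commits.

3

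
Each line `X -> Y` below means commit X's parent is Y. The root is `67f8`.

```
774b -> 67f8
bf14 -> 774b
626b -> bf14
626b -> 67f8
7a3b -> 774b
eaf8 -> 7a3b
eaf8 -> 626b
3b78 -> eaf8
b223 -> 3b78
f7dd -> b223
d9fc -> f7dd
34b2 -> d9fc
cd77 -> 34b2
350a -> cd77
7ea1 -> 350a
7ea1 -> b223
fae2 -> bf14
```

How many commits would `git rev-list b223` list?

8

Walking parent pointers from b223: reachable set = {3b78, 626b, 67f8, 774b, 7a3b, b223, bf14, eaf8}.
That is 8 commits.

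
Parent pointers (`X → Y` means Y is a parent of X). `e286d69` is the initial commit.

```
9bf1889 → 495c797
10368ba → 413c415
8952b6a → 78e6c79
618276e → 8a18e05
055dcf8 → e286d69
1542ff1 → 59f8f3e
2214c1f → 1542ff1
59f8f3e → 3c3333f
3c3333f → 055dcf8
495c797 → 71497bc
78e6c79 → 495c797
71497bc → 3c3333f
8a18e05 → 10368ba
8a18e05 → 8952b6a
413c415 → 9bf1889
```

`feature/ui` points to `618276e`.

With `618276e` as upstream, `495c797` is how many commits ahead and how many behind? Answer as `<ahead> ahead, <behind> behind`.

Reachable from 495c797: {055dcf8, 3c3333f, 495c797, 71497bc, e286d69}.
Reachable from 618276e: {055dcf8, 10368ba, 3c3333f, 413c415, 495c797, 618276e, 71497bc, 78e6c79, 8952b6a, 8a18e05, 9bf1889, e286d69}.
Only in 495c797's history (ahead): {} — 0.
Only in 618276e's history (behind): {10368ba, 413c415, 618276e, 78e6c79, 8952b6a, 8a18e05, 9bf1889} — 7.

0 ahead, 7 behind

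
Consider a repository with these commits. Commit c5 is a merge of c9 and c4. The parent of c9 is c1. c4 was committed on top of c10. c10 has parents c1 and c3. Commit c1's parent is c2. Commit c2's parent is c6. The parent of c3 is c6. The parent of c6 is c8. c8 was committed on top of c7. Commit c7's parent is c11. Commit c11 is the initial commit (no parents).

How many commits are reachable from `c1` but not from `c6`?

2

Reachable from c1: {c1, c11, c2, c6, c7, c8}.
Reachable from c6: {c11, c6, c7, c8}.
In c1's history but not c6's: {c1, c2} — 2 commits.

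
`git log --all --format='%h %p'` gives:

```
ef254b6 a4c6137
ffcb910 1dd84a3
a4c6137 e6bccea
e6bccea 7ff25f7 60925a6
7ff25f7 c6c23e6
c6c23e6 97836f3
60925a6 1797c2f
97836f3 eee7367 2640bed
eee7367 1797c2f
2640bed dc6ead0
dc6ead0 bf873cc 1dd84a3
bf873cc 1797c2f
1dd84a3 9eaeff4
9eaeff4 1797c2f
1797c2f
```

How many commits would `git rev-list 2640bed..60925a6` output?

Reachable from 60925a6: {1797c2f, 60925a6}.
Reachable from 2640bed: {1797c2f, 1dd84a3, 2640bed, 9eaeff4, bf873cc, dc6ead0}.
In 60925a6's history but not 2640bed's: {60925a6} — 1 commit.

1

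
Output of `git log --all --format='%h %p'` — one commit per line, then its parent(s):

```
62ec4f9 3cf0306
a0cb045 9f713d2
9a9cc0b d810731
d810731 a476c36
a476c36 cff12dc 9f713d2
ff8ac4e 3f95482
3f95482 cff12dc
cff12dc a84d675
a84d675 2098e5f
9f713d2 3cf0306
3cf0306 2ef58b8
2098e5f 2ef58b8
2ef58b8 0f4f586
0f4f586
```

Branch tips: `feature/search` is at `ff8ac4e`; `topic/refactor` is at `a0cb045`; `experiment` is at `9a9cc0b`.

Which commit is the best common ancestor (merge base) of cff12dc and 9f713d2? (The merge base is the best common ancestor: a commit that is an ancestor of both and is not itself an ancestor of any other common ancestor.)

2ef58b8

Ancestors of cff12dc: {0f4f586, 2098e5f, 2ef58b8, a84d675, cff12dc}.
Ancestors of 9f713d2: {0f4f586, 2ef58b8, 3cf0306, 9f713d2}.
Common ancestors: {0f4f586, 2ef58b8}.
Among these, 2ef58b8 is not an ancestor of any other common ancestor — it is the merge base.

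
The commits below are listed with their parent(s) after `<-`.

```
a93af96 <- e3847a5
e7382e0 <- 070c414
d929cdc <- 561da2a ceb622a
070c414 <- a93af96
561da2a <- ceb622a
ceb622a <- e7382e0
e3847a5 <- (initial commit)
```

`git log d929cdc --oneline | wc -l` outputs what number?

Walking parent pointers from d929cdc: reachable set = {070c414, 561da2a, a93af96, ceb622a, d929cdc, e3847a5, e7382e0}.
That is 7 commits.

7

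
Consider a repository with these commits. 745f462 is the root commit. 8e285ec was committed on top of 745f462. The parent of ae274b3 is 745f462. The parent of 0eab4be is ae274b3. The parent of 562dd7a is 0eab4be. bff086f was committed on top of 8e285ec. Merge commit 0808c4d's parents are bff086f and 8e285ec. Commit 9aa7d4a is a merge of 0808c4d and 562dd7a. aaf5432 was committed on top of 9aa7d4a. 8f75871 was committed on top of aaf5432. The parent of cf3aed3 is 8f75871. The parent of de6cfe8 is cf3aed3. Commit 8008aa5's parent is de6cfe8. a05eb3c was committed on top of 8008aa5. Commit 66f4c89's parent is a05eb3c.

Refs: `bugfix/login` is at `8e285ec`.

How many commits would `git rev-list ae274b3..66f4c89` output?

Reachable from 66f4c89: {0808c4d, 0eab4be, 562dd7a, 66f4c89, 745f462, 8008aa5, 8e285ec, 8f75871, 9aa7d4a, a05eb3c, aaf5432, ae274b3, bff086f, cf3aed3, de6cfe8}.
Reachable from ae274b3: {745f462, ae274b3}.
In 66f4c89's history but not ae274b3's: {0808c4d, 0eab4be, 562dd7a, 66f4c89, 8008aa5, 8e285ec, 8f75871, 9aa7d4a, a05eb3c, aaf5432, bff086f, cf3aed3, de6cfe8} — 13 commits.

13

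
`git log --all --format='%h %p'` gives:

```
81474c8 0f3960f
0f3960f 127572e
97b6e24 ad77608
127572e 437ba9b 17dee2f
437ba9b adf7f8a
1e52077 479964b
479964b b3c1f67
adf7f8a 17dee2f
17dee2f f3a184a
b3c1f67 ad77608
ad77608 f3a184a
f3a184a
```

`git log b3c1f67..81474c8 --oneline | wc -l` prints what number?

6

Reachable from 81474c8: {0f3960f, 127572e, 17dee2f, 437ba9b, 81474c8, adf7f8a, f3a184a}.
Reachable from b3c1f67: {ad77608, b3c1f67, f3a184a}.
In 81474c8's history but not b3c1f67's: {0f3960f, 127572e, 17dee2f, 437ba9b, 81474c8, adf7f8a} — 6 commits.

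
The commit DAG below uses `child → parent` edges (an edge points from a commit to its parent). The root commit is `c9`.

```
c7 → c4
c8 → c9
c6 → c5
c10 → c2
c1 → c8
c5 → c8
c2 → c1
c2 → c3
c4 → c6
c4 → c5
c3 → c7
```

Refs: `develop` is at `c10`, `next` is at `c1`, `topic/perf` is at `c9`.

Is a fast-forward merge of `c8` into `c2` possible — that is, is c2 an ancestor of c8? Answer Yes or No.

A fast-forward from c2 to c8 is possible iff c2 is an ancestor of c8.
Ancestors of c8: {c8, c9}.
c2 is not among them, so fast-forward is not possible.

No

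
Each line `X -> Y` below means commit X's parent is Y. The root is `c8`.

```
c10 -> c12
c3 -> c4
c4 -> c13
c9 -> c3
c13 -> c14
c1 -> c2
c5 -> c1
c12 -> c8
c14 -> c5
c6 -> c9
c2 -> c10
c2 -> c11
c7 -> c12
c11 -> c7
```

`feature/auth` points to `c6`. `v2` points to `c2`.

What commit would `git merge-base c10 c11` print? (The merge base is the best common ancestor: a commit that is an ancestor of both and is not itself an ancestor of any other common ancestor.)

Ancestors of c10: {c10, c12, c8}.
Ancestors of c11: {c11, c12, c7, c8}.
Common ancestors: {c12, c8}.
Among these, c12 is not an ancestor of any other common ancestor — it is the merge base.

c12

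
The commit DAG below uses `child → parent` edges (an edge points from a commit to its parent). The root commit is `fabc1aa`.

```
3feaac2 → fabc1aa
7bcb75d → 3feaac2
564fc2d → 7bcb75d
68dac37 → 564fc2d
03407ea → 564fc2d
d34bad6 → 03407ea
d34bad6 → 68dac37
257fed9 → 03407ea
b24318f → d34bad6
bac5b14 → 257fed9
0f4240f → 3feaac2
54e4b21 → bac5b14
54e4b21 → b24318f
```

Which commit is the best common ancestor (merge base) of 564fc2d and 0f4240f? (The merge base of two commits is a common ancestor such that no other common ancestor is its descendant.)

Ancestors of 564fc2d: {3feaac2, 564fc2d, 7bcb75d, fabc1aa}.
Ancestors of 0f4240f: {0f4240f, 3feaac2, fabc1aa}.
Common ancestors: {3feaac2, fabc1aa}.
Among these, 3feaac2 is not an ancestor of any other common ancestor — it is the merge base.

3feaac2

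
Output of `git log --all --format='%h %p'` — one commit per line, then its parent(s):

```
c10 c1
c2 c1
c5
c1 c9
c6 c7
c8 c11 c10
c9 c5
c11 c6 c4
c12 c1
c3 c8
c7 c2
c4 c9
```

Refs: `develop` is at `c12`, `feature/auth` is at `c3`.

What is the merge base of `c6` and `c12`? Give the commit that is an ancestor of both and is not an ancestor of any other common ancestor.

c1

Ancestors of c6: {c1, c2, c5, c6, c7, c9}.
Ancestors of c12: {c1, c12, c5, c9}.
Common ancestors: {c1, c5, c9}.
Among these, c1 is not an ancestor of any other common ancestor — it is the merge base.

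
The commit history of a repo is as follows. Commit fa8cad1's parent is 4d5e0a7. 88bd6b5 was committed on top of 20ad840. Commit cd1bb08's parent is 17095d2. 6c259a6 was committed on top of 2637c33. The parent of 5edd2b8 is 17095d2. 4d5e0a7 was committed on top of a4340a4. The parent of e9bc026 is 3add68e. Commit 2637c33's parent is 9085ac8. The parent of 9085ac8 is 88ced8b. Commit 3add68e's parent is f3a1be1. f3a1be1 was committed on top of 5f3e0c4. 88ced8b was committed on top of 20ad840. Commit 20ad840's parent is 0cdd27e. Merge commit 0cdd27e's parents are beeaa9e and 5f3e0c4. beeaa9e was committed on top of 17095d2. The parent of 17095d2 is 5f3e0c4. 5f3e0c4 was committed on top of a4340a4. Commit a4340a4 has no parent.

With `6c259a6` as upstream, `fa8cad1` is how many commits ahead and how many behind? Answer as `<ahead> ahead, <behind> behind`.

Reachable from fa8cad1: {4d5e0a7, a4340a4, fa8cad1}.
Reachable from 6c259a6: {0cdd27e, 17095d2, 20ad840, 2637c33, 5f3e0c4, 6c259a6, 88ced8b, 9085ac8, a4340a4, beeaa9e}.
Only in fa8cad1's history (ahead): {4d5e0a7, fa8cad1} — 2.
Only in 6c259a6's history (behind): {0cdd27e, 17095d2, 20ad840, 2637c33, 5f3e0c4, 6c259a6, 88ced8b, 9085ac8, beeaa9e} — 9.

2 ahead, 9 behind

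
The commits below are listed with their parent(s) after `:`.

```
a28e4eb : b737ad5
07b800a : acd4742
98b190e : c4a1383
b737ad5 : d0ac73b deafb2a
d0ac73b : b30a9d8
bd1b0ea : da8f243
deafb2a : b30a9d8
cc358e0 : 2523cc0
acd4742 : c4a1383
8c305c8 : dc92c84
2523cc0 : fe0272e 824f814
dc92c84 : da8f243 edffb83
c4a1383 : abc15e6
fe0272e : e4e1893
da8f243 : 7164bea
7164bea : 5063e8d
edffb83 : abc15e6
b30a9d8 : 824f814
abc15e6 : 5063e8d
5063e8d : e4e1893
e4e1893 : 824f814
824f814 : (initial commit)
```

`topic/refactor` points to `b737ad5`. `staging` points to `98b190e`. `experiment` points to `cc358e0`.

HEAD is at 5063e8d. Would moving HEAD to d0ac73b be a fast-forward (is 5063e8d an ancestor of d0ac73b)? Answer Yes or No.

A fast-forward from 5063e8d to d0ac73b is possible iff 5063e8d is an ancestor of d0ac73b.
Ancestors of d0ac73b: {824f814, b30a9d8, d0ac73b}.
5063e8d is not among them, so fast-forward is not possible.

No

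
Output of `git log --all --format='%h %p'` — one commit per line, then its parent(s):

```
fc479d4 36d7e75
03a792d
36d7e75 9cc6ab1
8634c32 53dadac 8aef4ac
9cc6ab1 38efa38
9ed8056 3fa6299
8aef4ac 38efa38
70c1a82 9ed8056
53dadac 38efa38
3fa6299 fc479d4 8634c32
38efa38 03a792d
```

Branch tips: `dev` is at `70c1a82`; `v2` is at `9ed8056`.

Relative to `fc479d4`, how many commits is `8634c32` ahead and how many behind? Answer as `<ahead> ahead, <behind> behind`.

3 ahead, 3 behind

Reachable from 8634c32: {03a792d, 38efa38, 53dadac, 8634c32, 8aef4ac}.
Reachable from fc479d4: {03a792d, 36d7e75, 38efa38, 9cc6ab1, fc479d4}.
Only in 8634c32's history (ahead): {53dadac, 8634c32, 8aef4ac} — 3.
Only in fc479d4's history (behind): {36d7e75, 9cc6ab1, fc479d4} — 3.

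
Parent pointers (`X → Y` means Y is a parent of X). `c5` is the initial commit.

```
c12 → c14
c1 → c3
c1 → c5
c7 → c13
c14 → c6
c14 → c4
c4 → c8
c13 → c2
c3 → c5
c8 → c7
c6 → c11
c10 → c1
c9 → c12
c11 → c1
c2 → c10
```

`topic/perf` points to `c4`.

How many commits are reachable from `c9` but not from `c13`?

8

Reachable from c9: {c1, c10, c11, c12, c13, c14, c2, c3, c4, c5, c6, c7, c8, c9}.
Reachable from c13: {c1, c10, c13, c2, c3, c5}.
In c9's history but not c13's: {c11, c12, c14, c4, c6, c7, c8, c9} — 8 commits.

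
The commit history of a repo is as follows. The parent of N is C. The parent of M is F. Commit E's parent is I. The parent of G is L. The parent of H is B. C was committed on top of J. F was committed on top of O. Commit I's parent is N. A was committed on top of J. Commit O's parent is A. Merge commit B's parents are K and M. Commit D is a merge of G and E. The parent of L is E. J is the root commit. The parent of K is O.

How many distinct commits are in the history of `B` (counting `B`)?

7

Walking parent pointers from B: reachable set = {A, B, F, J, K, M, O}.
That is 7 commits.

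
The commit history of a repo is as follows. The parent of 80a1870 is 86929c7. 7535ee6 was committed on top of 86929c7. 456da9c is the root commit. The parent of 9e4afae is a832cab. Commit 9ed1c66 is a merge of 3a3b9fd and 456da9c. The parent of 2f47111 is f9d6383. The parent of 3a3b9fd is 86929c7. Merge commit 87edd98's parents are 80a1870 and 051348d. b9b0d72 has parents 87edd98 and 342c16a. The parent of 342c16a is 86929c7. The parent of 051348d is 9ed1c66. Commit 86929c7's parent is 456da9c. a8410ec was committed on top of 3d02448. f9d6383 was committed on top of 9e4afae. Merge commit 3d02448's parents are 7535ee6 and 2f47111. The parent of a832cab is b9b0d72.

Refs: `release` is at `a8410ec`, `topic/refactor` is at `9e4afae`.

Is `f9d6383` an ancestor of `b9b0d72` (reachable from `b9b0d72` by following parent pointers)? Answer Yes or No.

Ancestors of b9b0d72: {051348d, 342c16a, 3a3b9fd, 456da9c, 80a1870, 86929c7, 87edd98, 9ed1c66, b9b0d72}.
f9d6383 is not in that set, so it is not an ancestor of b9b0d72.

No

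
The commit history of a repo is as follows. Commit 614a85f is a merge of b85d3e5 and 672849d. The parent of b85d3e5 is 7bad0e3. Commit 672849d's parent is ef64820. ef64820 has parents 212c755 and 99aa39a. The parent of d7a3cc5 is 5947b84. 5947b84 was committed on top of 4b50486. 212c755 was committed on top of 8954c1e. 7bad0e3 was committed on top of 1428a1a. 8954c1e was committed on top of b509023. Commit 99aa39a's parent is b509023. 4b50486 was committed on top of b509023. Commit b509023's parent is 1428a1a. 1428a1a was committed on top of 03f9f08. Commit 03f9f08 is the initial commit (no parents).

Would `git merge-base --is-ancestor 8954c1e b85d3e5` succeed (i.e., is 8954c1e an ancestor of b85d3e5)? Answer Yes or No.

Ancestors of b85d3e5: {03f9f08, 1428a1a, 7bad0e3, b85d3e5}.
8954c1e is not in that set, so it is not an ancestor of b85d3e5.

No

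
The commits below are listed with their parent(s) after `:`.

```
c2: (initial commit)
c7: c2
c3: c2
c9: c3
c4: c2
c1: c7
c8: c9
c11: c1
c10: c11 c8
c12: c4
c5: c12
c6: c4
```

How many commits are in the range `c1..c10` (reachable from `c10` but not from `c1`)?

Reachable from c10: {c1, c10, c11, c2, c3, c7, c8, c9}.
Reachable from c1: {c1, c2, c7}.
In c10's history but not c1's: {c10, c11, c3, c8, c9} — 5 commits.

5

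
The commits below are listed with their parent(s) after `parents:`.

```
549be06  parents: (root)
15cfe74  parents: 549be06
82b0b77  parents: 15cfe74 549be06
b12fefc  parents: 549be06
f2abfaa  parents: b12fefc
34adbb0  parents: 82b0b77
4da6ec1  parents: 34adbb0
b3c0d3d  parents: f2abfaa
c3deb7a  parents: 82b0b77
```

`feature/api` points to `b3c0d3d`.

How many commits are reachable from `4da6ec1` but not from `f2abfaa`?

Reachable from 4da6ec1: {15cfe74, 34adbb0, 4da6ec1, 549be06, 82b0b77}.
Reachable from f2abfaa: {549be06, b12fefc, f2abfaa}.
In 4da6ec1's history but not f2abfaa's: {15cfe74, 34adbb0, 4da6ec1, 82b0b77} — 4 commits.

4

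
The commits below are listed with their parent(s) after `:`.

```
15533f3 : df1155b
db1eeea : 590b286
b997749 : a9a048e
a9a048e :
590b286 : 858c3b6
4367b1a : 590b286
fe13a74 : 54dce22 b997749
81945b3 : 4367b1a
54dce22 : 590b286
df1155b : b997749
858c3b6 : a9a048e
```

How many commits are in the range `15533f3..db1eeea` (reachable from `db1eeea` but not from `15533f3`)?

Reachable from db1eeea: {590b286, 858c3b6, a9a048e, db1eeea}.
Reachable from 15533f3: {15533f3, a9a048e, b997749, df1155b}.
In db1eeea's history but not 15533f3's: {590b286, 858c3b6, db1eeea} — 3 commits.

3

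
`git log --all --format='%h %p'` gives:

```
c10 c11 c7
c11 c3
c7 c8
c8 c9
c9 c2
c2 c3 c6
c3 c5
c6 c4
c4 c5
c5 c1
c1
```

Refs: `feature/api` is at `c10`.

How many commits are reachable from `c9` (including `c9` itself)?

7

Walking parent pointers from c9: reachable set = {c1, c2, c3, c4, c5, c6, c9}.
That is 7 commits.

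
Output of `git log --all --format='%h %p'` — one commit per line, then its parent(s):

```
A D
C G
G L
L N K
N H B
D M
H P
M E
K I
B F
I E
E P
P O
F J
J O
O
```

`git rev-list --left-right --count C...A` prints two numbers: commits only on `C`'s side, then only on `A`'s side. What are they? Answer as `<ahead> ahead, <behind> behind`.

Reachable from C: {B, C, E, F, G, H, I, J, K, L, N, O, P}.
Reachable from A: {A, D, E, M, O, P}.
Only in C's history (ahead): {B, C, F, G, H, I, J, K, L, N} — 10.
Only in A's history (behind): {A, D, M} — 3.

10 ahead, 3 behind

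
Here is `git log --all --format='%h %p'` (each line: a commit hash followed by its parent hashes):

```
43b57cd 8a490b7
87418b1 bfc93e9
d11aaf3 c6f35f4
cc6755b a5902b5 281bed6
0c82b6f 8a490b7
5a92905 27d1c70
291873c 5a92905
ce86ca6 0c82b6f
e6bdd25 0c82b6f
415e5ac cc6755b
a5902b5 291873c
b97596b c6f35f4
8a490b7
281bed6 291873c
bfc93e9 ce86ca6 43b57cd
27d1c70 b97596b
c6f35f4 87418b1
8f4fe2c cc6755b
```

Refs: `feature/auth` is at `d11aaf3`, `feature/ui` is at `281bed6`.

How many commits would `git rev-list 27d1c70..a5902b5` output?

Reachable from a5902b5: {0c82b6f, 27d1c70, 291873c, 43b57cd, 5a92905, 87418b1, 8a490b7, a5902b5, b97596b, bfc93e9, c6f35f4, ce86ca6}.
Reachable from 27d1c70: {0c82b6f, 27d1c70, 43b57cd, 87418b1, 8a490b7, b97596b, bfc93e9, c6f35f4, ce86ca6}.
In a5902b5's history but not 27d1c70's: {291873c, 5a92905, a5902b5} — 3 commits.

3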